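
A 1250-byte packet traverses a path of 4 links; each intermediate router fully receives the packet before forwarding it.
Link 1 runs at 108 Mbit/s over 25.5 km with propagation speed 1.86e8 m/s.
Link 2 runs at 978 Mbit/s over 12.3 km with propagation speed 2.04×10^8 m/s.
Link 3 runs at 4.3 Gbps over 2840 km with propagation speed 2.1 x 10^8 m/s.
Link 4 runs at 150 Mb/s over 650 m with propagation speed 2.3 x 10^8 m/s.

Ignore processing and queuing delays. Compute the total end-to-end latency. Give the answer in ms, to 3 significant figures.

L = 1250 × 8 = 10000 bits.
Transmission delays (L/R per hop): 0.0925926, 0.0102249, 0.00232558, 0.0666667 ms; sum = 0.17181 ms.
Propagation delays (d/s per hop): 0.137097, 0.0602941, 13.5238, 0.00282609 ms; sum = 13.724 ms.
End-to-end = 13.9 ms.

13.9 ms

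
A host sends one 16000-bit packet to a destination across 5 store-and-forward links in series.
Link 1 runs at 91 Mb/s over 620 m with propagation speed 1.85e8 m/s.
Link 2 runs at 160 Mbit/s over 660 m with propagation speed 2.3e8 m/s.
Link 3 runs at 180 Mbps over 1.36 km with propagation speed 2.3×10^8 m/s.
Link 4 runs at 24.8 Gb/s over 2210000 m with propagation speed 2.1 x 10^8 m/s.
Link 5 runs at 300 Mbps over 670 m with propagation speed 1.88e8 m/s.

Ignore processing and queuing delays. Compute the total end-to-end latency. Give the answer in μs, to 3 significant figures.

11000 μs

Transmission delays (L/R per hop): 175.824, 100, 88.8889, 0.645161, 53.3333 μs; sum = 418.692 μs.
Propagation delays (d/s per hop): 3.35135, 2.86957, 5.91304, 10523.8, 3.56383 μs; sum = 10539.5 μs.
End-to-end = 11000 μs.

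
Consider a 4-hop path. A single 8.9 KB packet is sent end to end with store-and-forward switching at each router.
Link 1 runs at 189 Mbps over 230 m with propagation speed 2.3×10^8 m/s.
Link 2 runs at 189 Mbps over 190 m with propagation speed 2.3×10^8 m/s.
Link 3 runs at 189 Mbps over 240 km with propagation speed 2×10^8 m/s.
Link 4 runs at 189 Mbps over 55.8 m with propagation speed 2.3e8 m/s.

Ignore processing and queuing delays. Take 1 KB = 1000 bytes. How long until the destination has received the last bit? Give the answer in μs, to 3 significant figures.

2710 μs

L = 71200 bits.
Transmission delay per hop = L/R = 71200/189000000 = 376.72 μs; 4 hops → 1506.88 μs.
Propagation delays (d/s per hop): 1, 0.826087, 1200, 0.242609 μs; sum = 1202.07 μs.
End-to-end = 2710 μs.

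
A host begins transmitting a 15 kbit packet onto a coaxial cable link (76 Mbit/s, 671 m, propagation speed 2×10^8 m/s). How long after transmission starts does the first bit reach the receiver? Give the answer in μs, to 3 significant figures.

3.36 μs

First bit experiences only propagation delay: d/s = 671/200000000 = 3.36 μs.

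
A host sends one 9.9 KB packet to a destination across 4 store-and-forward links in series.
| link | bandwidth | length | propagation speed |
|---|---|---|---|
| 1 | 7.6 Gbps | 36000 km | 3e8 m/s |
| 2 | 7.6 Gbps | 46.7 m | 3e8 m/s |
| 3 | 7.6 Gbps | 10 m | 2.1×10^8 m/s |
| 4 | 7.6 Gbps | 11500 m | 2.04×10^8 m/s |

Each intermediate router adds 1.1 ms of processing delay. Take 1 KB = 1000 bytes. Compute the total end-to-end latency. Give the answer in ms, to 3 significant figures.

123 ms

L = 79200 bits.
Transmission delay per hop = L/R = 79200/7600000000 = 0.0104211 ms; 4 hops → 0.0416842 ms.
Propagation delays (d/s per hop): 120, 0.000155667, 4.7619e-05, 0.0563725 ms; sum = 120.057 ms.
Processing at 3 router(s): 3 × 1.1 ms = 3.3 ms.
End-to-end = 123 ms.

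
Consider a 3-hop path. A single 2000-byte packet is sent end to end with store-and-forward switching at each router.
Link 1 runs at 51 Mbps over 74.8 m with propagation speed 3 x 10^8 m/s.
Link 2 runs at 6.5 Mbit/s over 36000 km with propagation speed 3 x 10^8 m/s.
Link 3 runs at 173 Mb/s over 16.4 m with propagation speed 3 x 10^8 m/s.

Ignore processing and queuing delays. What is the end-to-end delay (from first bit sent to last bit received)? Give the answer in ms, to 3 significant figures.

L = 2000 × 8 = 16000 bits.
Transmission delays (L/R per hop): 0.313725, 2.46154, 0.0924855 ms; sum = 2.86775 ms.
Propagation delays (d/s per hop): 0.000249333, 120, 5.46667e-05 ms; sum = 120 ms.
End-to-end = 123 ms.

123 ms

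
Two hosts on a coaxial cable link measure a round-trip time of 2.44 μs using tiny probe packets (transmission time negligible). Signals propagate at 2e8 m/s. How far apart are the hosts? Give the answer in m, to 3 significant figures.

One-way propagation = RTT/2 = 1.22 μs.
d = s × t = 200000000 × 1.22e-06 = 244 m.

244 m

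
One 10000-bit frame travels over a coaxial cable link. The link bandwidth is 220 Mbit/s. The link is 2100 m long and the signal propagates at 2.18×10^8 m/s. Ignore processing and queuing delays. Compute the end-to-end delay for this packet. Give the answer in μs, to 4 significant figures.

55.09 μs

Transmission delay = L/R = 10000 / 220000000 = 45.4545 μs.
Propagation delay = d/s = 2100 m / 2.18e+08 m/s = 9.63303 μs.
Total = 55.09 μs.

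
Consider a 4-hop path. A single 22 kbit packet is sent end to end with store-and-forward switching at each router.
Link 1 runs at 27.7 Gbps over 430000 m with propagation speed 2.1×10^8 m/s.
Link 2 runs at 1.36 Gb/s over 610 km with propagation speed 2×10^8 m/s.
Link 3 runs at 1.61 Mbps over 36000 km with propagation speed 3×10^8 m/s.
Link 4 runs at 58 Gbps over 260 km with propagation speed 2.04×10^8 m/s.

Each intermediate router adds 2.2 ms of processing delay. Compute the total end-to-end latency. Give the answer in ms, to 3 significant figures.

147 ms

L = 22000 bits.
Transmission delays (L/R per hop): 0.000794224, 0.0161765, 13.6646, 0.00037931 ms; sum = 13.6819 ms.
Propagation delays (d/s per hop): 2.04762, 3.05, 120, 1.27451 ms; sum = 126.372 ms.
Processing at 3 router(s): 3 × 2.2 ms = 6.6 ms.
End-to-end = 147 ms.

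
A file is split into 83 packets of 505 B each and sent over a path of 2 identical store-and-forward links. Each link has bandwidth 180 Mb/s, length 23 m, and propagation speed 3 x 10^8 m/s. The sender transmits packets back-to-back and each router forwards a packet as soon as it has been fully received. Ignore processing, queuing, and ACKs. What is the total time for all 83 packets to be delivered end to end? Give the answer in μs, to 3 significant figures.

Per-hop transmission t_tx = L/R = 4040/180000000 = 22.4444 μs.
Per-hop propagation t_prop = 23/300000000 = 0.0766667 μs.
Pipeline fill: first packet needs 2·t_tx to clear all hops; remaining 82 packets each add one t_tx.
Total = (2+83-1)·t_tx + 2·t_prop = 84·22.4444 + 2·0.0766667 = 1890 μs.

1890 μs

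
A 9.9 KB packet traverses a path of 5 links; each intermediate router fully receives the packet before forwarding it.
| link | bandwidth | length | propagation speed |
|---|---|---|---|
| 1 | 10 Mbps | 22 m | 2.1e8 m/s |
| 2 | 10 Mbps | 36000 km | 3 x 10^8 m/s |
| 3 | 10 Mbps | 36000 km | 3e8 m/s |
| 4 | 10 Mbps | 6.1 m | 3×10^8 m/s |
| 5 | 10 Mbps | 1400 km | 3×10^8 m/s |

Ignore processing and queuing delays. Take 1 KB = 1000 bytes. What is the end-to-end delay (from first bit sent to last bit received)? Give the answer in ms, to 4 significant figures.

L = 79200 bits.
Transmission delay per hop = L/R = 79200/10000000 = 7.92 ms; 5 hops → 39.6 ms.
Propagation delays (d/s per hop): 0.000104762, 120, 120, 2.03333e-05, 4.66667 ms; sum = 244.667 ms.
End-to-end = 284.3 ms.

284.3 ms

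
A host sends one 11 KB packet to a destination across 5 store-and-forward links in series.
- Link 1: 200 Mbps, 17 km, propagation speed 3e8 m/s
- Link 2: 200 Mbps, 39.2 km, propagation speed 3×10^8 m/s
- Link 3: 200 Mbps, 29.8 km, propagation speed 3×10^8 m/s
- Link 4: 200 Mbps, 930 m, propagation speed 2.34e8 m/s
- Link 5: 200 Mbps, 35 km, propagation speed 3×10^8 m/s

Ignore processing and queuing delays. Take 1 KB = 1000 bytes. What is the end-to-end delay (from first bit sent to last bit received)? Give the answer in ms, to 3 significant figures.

L = 88000 bits.
Transmission delay per hop = L/R = 88000/200000000 = 0.44 ms; 5 hops → 2.2 ms.
Propagation delays (d/s per hop): 0.0566667, 0.130667, 0.0993333, 0.00397436, 0.116667 ms; sum = 0.407308 ms.
End-to-end = 2.61 ms.

2.61 ms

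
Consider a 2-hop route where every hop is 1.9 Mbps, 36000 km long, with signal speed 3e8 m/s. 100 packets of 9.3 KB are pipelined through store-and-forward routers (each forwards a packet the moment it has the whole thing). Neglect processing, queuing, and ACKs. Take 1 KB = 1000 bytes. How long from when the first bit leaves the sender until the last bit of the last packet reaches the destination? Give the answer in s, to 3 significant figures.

Per-hop transmission t_tx = L/R = 74400/1900000 = 0.0391579 s.
Per-hop propagation t_prop = 36000000/300000000 = 0.12 s.
Pipeline fill: first packet needs 2·t_tx to clear all hops; remaining 99 packets each add one t_tx.
Total = (2+100-1)·t_tx + 2·t_prop = 101·0.0391579 + 2·0.12 = 4.19 s.

4.19 s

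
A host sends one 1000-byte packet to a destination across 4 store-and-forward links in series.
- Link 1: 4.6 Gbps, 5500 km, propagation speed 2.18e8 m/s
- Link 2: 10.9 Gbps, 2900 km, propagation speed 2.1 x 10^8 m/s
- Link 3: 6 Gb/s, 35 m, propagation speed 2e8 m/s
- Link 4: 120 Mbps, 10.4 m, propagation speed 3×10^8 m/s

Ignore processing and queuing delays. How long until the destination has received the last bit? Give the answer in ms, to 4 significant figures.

39.11 ms

L = 1000 × 8 = 8000 bits.
Transmission delays (L/R per hop): 0.00173913, 0.000733945, 0.00133333, 0.0666667 ms; sum = 0.0704731 ms.
Propagation delays (d/s per hop): 25.2294, 13.8095, 0.000175, 3.46667e-05 ms; sum = 39.0391 ms.
End-to-end = 39.11 ms.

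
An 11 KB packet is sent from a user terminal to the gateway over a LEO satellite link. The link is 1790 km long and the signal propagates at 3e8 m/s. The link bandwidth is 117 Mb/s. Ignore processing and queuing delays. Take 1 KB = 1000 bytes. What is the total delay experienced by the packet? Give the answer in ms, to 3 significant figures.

L = 88000 bits.
Transmission delay = L/R = 88000 / 117000000 = 0.752137 ms.
Propagation delay = d/s = 1790000 m / 300000000 m/s = 5.96667 ms.
Total = 6.72 ms.

6.72 ms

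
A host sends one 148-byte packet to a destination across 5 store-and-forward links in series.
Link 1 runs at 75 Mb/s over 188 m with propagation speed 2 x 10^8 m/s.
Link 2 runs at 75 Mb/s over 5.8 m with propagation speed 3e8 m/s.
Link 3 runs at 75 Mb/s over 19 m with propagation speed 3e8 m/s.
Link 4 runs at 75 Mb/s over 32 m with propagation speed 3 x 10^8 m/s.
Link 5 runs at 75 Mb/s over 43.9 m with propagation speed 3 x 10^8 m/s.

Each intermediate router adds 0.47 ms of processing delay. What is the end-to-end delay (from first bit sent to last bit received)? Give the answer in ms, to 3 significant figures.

1.96 ms

L = 148 × 8 = 1184 bits.
Transmission delay per hop = L/R = 1184/75000000 = 0.0157867 ms; 5 hops → 0.0789333 ms.
Propagation delays (d/s per hop): 0.00094, 1.93333e-05, 6.33333e-05, 0.000106667, 0.000146333 ms; sum = 0.00127567 ms.
Processing at 4 router(s): 4 × 0.47 ms = 1.88 ms.
End-to-end = 1.96 ms.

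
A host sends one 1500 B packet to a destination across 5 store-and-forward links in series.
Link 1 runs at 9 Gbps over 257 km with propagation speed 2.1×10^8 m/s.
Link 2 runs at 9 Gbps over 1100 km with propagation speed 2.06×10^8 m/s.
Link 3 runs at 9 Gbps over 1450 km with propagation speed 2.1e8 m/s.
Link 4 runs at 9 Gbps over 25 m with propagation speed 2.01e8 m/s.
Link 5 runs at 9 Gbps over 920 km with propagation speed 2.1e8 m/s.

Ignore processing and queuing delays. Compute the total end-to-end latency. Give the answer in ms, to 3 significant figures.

L = 1500 × 8 = 12000 bits.
Transmission delay per hop = L/R = 12000/9000000000 = 0.00133333 ms; 5 hops → 0.00666667 ms.
Propagation delays (d/s per hop): 1.22381, 5.33981, 6.90476, 0.000124378, 4.38095 ms; sum = 17.8495 ms.
End-to-end = 17.9 ms.

17.9 ms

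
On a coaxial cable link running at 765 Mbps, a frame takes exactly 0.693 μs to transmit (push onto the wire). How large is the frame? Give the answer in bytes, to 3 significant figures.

66.3 bytes

L = R × t_tx = 765000000 b/s × 6.93e-07 s = 530.145 bits.
In bytes: 530.145 / 8 = 66.3 bytes.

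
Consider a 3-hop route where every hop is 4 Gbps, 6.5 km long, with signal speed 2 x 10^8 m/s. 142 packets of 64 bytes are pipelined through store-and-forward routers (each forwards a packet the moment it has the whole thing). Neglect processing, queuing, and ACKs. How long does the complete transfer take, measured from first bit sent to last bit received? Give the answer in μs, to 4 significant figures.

115.9 μs

Per-hop transmission t_tx = L/R = 512/4000000000 = 0.128 μs.
Per-hop propagation t_prop = 6500/200000000 = 32.5 μs.
Pipeline fill: first packet needs 3·t_tx to clear all hops; remaining 141 packets each add one t_tx.
Total = (3+142-1)·t_tx + 3·t_prop = 144·0.128 + 3·32.5 = 115.9 μs.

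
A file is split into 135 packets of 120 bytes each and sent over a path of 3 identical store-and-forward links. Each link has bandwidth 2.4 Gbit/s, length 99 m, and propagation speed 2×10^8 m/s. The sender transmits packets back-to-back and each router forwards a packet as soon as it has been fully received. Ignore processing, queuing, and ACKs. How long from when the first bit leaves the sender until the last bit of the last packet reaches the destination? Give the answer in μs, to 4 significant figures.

Per-hop transmission t_tx = L/R = 960/2400000000 = 0.4 μs.
Per-hop propagation t_prop = 99/200000000 = 0.495 μs.
Pipeline fill: first packet needs 3·t_tx to clear all hops; remaining 134 packets each add one t_tx.
Total = (3+135-1)·t_tx + 3·t_prop = 137·0.4 + 3·0.495 = 56.29 μs.

56.29 μs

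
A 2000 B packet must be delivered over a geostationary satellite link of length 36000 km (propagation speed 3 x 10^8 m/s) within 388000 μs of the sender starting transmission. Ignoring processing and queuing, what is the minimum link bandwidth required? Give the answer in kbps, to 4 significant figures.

59.70 kbps

L = 16000 bits.
Propagation delay = 36000000 / 300000000 = 120000 μs.
Transmission budget = 388000 − 120000 = 268000 μs.
R ≥ L / t_tx = 16000 bits / 0.268 s = 59.70 kbps.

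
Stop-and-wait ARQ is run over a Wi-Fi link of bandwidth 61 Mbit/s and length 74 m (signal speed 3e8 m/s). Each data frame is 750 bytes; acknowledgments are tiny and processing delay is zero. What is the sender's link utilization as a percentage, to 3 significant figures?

99.5 %

t_tx = L/R = 6000/61000000 = 9.83607e-05 s.
t_prop = 74/300000000 = 2.46667e-07 s; RTT = 4.93333e-07 s.
Cycle = t_tx + RTT = 9.8854e-05 s.
Utilization = t_tx / cycle = 9.83607e-05/9.8854e-05 = 99.5 %.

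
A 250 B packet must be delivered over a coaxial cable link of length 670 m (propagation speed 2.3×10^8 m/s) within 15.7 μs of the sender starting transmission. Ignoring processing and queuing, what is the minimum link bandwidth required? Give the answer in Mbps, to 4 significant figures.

156.4 Mbps

L = 2000 bits.
Propagation delay = 670 / 2.3e+08 = 2.91304 μs.
Transmission budget = 15.7 − 2.91304 = 12.787 μs.
R ≥ L / t_tx = 2000 bits / 1.2787e-05 s = 156.4 Mbps.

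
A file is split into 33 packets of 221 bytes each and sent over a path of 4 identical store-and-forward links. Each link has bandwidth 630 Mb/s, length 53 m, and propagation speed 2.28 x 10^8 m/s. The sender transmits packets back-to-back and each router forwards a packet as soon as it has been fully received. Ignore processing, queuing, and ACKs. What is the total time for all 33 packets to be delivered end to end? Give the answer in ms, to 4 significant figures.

0.1020 ms

Per-hop transmission t_tx = L/R = 1768/630000000 = 0.00280635 ms.
Per-hop propagation t_prop = 53/2.28e+08 = 0.000232456 ms.
Pipeline fill: first packet needs 4·t_tx to clear all hops; remaining 32 packets each add one t_tx.
Total = (4+33-1)·t_tx + 4·t_prop = 36·0.00280635 + 4·0.000232456 = 0.1020 ms.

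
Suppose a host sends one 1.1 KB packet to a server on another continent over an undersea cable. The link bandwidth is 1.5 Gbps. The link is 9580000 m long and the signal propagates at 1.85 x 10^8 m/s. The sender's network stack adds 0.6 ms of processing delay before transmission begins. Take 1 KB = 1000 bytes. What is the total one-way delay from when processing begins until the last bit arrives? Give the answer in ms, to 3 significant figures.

L = 8800 bits.
Transmission delay = L/R = 8800 / 1500000000 = 0.00586667 ms.
Propagation delay = d/s = 9580000 m / 185000000 m/s = 51.7838 ms.
Plus processing delay 0.6 ms = 0.6 ms.
Total = 52.4 ms.

52.4 ms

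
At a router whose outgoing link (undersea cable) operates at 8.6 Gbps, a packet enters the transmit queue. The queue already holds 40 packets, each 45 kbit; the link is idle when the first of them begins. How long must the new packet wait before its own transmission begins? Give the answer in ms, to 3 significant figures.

0.209 ms

Each queued packet: L/R = 45000/8600000000 = 0.00523256 ms.
40 queued → 0.209302 ms.
Queuing delay = 0.209 ms.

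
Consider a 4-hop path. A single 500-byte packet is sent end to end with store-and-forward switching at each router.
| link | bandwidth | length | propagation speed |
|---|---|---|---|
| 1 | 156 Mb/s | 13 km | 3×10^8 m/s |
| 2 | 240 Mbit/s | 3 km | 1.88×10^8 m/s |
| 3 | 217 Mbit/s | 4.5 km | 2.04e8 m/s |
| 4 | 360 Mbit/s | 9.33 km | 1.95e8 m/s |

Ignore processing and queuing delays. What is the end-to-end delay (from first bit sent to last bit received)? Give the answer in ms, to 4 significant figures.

0.2010 ms

L = 500 × 8 = 4000 bits.
Transmission delays (L/R per hop): 0.025641, 0.0166667, 0.0184332, 0.0111111 ms; sum = 0.071852 ms.
Propagation delays (d/s per hop): 0.0433333, 0.0159574, 0.0220588, 0.0478462 ms; sum = 0.129196 ms.
End-to-end = 0.2010 ms.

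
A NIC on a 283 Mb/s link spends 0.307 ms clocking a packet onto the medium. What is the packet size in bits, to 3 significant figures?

L = R × t_tx = 283000000 b/s × 0.000307 s = 86881 bits.

86900 bits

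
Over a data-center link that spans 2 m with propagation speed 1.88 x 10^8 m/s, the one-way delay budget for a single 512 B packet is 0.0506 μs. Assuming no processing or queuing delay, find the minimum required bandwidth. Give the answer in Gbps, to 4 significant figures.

L = 4096 bits.
Propagation delay = 2 / 188000000 = 0.0106383 μs.
Transmission budget = 0.0506 − 0.0106383 = 0.0399617 μs.
R ≥ L / t_tx = 4096 bits / 3.99617e-08 s = 102.5 Gbps.

102.5 Gbps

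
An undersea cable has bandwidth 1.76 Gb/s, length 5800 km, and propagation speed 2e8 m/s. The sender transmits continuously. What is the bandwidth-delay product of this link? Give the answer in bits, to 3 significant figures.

Propagation delay = 5800000 / 200000000 = 0.029 s.
BDP = R × t_prop = 1760000000 × 0.029 = 51040000 bits.

51000000 bits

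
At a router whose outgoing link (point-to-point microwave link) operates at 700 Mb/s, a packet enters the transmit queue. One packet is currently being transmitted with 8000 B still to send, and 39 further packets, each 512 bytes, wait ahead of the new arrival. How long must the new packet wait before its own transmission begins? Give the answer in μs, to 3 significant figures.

Each queued packet: L/R = 4096/700000000 = 5.85143 μs.
39 queued → 228.206 μs.
Plus remaining 64000 bits of current packet: 91.4286 μs.
Queuing delay = 320 μs.

320 μs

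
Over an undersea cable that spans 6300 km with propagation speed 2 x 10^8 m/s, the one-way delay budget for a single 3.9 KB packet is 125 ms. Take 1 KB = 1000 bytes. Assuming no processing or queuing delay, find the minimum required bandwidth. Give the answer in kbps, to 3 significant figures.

L = 31200 bits.
Propagation delay = 6300000 / 200000000 = 31.5 ms.
Transmission budget = 125 − 31.5 = 93.5 ms.
R ≥ L / t_tx = 31200 bits / 0.0935 s = 334 kbps.

334 kbps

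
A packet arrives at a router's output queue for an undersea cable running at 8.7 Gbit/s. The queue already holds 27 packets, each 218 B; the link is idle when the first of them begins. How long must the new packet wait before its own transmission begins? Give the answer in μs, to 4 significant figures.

5.412 μs

Each queued packet: L/R = 1744/8700000000 = 0.20046 μs.
27 queued → 5.41241 μs.
Queuing delay = 5.412 μs.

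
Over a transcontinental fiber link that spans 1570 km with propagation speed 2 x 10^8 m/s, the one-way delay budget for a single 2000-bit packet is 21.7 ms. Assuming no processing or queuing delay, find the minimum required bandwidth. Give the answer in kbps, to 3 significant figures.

144 kbps

Propagation delay = 1570000 / 200000000 = 7.85 ms.
Transmission budget = 21.7 − 7.85 = 13.85 ms.
R ≥ L / t_tx = 2000 bits / 0.01385 s = 144 kbps.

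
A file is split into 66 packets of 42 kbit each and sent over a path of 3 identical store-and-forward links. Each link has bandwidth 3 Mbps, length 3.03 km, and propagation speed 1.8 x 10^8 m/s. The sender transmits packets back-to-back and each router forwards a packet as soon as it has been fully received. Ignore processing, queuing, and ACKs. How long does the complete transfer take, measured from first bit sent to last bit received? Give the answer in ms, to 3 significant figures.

Per-hop transmission t_tx = L/R = 42000/3000000 = 14 ms.
Per-hop propagation t_prop = 3030/180000000 = 0.0168333 ms.
Pipeline fill: first packet needs 3·t_tx to clear all hops; remaining 65 packets each add one t_tx.
Total = (3+66-1)·t_tx + 3·t_prop = 68·14 + 3·0.0168333 = 952 ms.

952 ms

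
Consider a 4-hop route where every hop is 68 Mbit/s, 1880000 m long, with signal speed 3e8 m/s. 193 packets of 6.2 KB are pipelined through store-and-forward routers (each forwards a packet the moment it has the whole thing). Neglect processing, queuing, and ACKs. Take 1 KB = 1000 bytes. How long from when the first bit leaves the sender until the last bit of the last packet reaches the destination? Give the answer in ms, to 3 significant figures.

168 ms

Per-hop transmission t_tx = L/R = 49600/68000000 = 0.729412 ms.
Per-hop propagation t_prop = 1880000/300000000 = 6.26667 ms.
Pipeline fill: first packet needs 4·t_tx to clear all hops; remaining 192 packets each add one t_tx.
Total = (4+193-1)·t_tx + 4·t_prop = 196·0.729412 + 4·6.26667 = 168 ms.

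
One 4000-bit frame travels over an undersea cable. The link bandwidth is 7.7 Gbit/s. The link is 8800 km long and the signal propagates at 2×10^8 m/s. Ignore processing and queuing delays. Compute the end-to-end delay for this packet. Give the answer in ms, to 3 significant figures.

44.0 ms

Transmission delay = L/R = 4000 / 7700000000 = 0.000519481 ms.
Propagation delay = d/s = 8800000 m / 200000000 m/s = 44 ms.
Total = 44.0 ms.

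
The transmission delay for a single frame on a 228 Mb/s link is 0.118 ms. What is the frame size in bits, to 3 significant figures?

26900 bits

L = R × t_tx = 228000000 b/s × 0.000118 s = 26904 bits.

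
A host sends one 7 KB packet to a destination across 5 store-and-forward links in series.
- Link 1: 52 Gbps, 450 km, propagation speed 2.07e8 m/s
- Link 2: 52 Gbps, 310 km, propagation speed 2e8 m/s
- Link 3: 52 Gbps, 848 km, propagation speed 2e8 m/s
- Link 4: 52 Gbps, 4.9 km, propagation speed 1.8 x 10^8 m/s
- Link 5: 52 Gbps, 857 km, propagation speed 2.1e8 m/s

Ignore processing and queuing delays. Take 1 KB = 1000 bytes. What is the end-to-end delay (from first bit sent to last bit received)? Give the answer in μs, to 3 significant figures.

L = 56000 bits.
Transmission delay per hop = L/R = 56000/52000000000 = 1.07692 μs; 5 hops → 5.38462 μs.
Propagation delays (d/s per hop): 2173.91, 1550, 4240, 27.2222, 4080.95 μs; sum = 12072.1 μs.
End-to-end = 12100 μs.

12100 μs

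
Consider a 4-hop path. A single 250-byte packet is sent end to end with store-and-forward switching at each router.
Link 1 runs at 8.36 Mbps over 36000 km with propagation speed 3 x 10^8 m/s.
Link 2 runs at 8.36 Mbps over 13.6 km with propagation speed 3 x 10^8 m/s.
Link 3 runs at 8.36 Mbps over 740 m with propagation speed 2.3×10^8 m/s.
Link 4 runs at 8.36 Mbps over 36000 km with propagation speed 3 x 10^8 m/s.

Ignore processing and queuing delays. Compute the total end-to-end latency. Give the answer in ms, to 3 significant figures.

241 ms

L = 250 × 8 = 2000 bits.
Transmission delay per hop = L/R = 2000/8.36e+06 = 0.239234 ms; 4 hops → 0.956938 ms.
Propagation delays (d/s per hop): 120, 0.0453333, 0.00321739, 120 ms; sum = 240.049 ms.
End-to-end = 241 ms.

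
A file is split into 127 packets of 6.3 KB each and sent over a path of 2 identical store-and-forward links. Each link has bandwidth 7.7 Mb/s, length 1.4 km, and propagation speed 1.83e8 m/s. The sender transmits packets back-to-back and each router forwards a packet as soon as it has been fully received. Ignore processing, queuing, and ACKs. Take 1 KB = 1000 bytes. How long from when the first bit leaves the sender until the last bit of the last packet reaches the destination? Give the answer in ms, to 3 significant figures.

Per-hop transmission t_tx = L/R = 50400/7700000 = 6.54545 ms.
Per-hop propagation t_prop = 1400/183000000 = 0.00765027 ms.
Pipeline fill: first packet needs 2·t_tx to clear all hops; remaining 126 packets each add one t_tx.
Total = (2+127-1)·t_tx + 2·t_prop = 128·6.54545 + 2·0.00765027 = 838 ms.

838 ms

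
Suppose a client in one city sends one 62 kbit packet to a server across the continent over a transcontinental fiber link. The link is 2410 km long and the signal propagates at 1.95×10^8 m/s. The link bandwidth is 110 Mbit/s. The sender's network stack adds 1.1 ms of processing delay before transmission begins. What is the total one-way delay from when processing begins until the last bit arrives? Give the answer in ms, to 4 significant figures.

14.02 ms

L = 62000 bits.
Transmission delay = L/R = 62000 / 110000000 = 0.563636 ms.
Propagation delay = d/s = 2410000 m / 195000000 m/s = 12.359 ms.
Plus processing delay 1.1 ms = 1.1 ms.
Total = 14.02 ms.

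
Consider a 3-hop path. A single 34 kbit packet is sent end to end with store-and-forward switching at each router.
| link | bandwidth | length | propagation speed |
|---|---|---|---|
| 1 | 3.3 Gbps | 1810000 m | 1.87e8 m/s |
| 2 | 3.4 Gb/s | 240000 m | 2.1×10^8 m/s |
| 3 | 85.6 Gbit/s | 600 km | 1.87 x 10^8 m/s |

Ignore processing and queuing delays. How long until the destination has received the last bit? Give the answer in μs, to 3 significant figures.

14100 μs

L = 34000 bits.
Transmission delays (L/R per hop): 10.303, 10, 0.397196 μs; sum = 20.7002 μs.
Propagation delays (d/s per hop): 9679.14, 1142.86, 3208.56 μs; sum = 14030.6 μs.
End-to-end = 14100 μs.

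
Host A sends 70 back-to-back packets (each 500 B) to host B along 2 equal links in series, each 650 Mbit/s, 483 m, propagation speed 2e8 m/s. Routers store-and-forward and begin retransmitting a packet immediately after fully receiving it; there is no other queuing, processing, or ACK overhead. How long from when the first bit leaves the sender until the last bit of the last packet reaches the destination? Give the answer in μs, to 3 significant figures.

442 μs

Per-hop transmission t_tx = L/R = 4000/650000000 = 6.15385 μs.
Per-hop propagation t_prop = 483/200000000 = 2.415 μs.
Pipeline fill: first packet needs 2·t_tx to clear all hops; remaining 69 packets each add one t_tx.
Total = (2+70-1)·t_tx + 2·t_prop = 71·6.15385 + 2·2.415 = 442 μs.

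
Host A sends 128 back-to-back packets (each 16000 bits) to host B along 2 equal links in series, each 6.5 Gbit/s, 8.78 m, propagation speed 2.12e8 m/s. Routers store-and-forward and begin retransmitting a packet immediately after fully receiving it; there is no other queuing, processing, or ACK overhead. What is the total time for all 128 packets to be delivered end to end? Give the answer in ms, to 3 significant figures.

0.318 ms

Per-hop transmission t_tx = L/R = 16000/6500000000 = 0.00246154 ms.
Per-hop propagation t_prop = 8.78/212000000 = 4.14151e-05 ms.
Pipeline fill: first packet needs 2·t_tx to clear all hops; remaining 127 packets each add one t_tx.
Total = (2+128-1)·t_tx + 2·t_prop = 129·0.00246154 + 2·4.14151e-05 = 0.318 ms.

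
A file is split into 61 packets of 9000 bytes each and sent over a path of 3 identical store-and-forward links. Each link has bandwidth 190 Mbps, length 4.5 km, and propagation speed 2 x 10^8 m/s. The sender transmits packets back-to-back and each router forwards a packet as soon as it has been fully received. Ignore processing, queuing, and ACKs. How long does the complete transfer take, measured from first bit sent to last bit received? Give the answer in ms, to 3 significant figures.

Per-hop transmission t_tx = L/R = 72000/190000000 = 0.378947 ms.
Per-hop propagation t_prop = 4500/200000000 = 0.0225 ms.
Pipeline fill: first packet needs 3·t_tx to clear all hops; remaining 60 packets each add one t_tx.
Total = (3+61-1)·t_tx + 3·t_prop = 63·0.378947 + 3·0.0225 = 23.9 ms.

23.9 ms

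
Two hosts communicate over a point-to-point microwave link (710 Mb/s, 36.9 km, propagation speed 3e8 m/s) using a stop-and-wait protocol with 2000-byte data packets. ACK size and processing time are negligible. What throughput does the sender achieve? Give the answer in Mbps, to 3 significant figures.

59.6 Mbps

t_tx = L/R = 16000/710000000 = 2.25352e-05 s.
t_prop = 36900/300000000 = 0.000123 s; RTT = 0.000246 s.
Cycle = t_tx + RTT = 0.000268535 s.
Throughput = L / cycle = 16000 / 0.000268535 = 59.6 Mbps.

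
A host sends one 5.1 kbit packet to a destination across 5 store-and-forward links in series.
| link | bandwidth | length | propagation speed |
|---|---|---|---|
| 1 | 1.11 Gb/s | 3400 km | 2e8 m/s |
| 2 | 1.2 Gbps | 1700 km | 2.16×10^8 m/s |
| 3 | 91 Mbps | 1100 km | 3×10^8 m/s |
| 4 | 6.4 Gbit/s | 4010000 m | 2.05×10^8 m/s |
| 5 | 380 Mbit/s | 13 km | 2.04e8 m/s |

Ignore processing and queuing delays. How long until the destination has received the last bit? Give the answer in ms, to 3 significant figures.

L = 5100 bits.
Transmission delays (L/R per hop): 0.00459459, 0.00425, 0.056044, 0.000796875, 0.0134211 ms; sum = 0.0791065 ms.
Propagation delays (d/s per hop): 17, 7.87037, 3.66667, 19.561, 0.0637255 ms; sum = 48.1617 ms.
End-to-end = 48.2 ms.

48.2 ms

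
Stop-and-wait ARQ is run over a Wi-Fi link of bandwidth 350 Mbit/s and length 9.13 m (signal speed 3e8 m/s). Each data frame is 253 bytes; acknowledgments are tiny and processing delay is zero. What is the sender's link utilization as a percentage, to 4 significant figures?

t_tx = L/R = 2024/350000000 = 5.78286e-06 s.
t_prop = 9.13/300000000 = 3.04333e-08 s; RTT = 6.08667e-08 s.
Cycle = t_tx + RTT = 5.84372e-06 s.
Utilization = t_tx / cycle = 5.78286e-06/5.84372e-06 = 98.96 %.

98.96 %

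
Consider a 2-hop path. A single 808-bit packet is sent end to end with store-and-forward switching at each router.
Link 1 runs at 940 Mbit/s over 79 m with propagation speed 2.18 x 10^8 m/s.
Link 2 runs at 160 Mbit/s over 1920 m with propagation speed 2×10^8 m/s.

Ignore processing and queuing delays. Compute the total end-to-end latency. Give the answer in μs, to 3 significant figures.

Transmission delays (L/R per hop): 0.859574, 5.05 μs; sum = 5.90957 μs.
Propagation delays (d/s per hop): 0.362385, 9.6 μs; sum = 9.96239 μs.
End-to-end = 15.9 μs.

15.9 μs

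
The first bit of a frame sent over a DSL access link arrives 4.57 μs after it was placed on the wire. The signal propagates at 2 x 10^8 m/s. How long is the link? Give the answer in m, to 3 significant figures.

d = s × t_prop = 200000000 × 4.57e-06 = 914 m.

914 m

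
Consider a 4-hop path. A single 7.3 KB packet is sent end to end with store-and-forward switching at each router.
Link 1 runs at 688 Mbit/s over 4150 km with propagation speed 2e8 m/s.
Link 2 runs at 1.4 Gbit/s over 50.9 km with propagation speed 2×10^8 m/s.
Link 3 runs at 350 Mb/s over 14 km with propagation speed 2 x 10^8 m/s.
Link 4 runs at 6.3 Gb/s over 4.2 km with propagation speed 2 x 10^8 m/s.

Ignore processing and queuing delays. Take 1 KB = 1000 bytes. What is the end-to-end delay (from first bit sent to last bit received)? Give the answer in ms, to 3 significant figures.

21.4 ms

L = 58400 bits.
Transmission delays (L/R per hop): 0.0848837, 0.0417143, 0.166857, 0.00926984 ms; sum = 0.302725 ms.
Propagation delays (d/s per hop): 20.75, 0.2545, 0.07, 0.021 ms; sum = 21.0955 ms.
End-to-end = 21.4 ms.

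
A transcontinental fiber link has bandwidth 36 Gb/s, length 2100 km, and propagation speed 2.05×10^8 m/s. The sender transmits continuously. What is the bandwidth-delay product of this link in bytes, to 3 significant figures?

46100000 bytes

Propagation delay = 2100000 / 2.05e+08 = 0.0102439 s.
BDP = R × t_prop = 36000000000 × 0.0102439 = 368780000 bits.
In bytes: 368780000/8 = 46100000 bytes.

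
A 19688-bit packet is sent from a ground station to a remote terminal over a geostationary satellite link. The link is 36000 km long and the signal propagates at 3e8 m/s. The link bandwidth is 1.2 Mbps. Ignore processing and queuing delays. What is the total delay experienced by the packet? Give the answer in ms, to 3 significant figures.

136 ms

Transmission delay = L/R = 19688 / 1200000 = 16.4067 ms.
Propagation delay = d/s = 36000000 m / 300000000 m/s = 120 ms.
Total = 136 ms.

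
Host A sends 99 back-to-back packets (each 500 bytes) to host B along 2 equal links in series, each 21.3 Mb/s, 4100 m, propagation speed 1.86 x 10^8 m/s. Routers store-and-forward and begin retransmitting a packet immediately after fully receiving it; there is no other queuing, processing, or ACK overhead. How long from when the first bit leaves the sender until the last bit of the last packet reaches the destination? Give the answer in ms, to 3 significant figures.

18.8 ms

Per-hop transmission t_tx = L/R = 4000/21300000 = 0.187793 ms.
Per-hop propagation t_prop = 4100/186000000 = 0.022043 ms.
Pipeline fill: first packet needs 2·t_tx to clear all hops; remaining 98 packets each add one t_tx.
Total = (2+99-1)·t_tx + 2·t_prop = 100·0.187793 + 2·0.022043 = 18.8 ms.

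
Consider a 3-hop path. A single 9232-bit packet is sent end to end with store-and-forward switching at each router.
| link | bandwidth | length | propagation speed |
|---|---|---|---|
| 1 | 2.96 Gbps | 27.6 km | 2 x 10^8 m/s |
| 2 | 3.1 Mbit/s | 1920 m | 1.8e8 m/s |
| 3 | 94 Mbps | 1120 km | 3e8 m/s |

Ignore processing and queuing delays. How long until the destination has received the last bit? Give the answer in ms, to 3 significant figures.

Transmission delays (L/R per hop): 0.00311892, 2.97806, 0.0982128 ms; sum = 3.0794 ms.
Propagation delays (d/s per hop): 0.138, 0.0106667, 3.73333 ms; sum = 3.882 ms.
End-to-end = 6.96 ms.

6.96 ms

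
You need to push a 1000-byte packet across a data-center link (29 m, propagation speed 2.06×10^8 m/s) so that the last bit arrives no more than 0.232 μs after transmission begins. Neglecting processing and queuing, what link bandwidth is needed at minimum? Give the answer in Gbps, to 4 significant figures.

87.70 Gbps

L = 8000 bits.
Propagation delay = 29 / 206000000 = 0.140777 μs.
Transmission budget = 0.232 − 0.140777 = 0.0912233 μs.
R ≥ L / t_tx = 8000 bits / 9.12233e-08 s = 87.70 Gbps.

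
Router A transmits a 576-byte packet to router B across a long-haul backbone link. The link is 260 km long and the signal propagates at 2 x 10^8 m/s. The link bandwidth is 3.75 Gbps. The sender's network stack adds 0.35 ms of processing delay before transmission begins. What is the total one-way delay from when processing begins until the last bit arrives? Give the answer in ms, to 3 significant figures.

1.65 ms

L = 576 × 8 = 4608 bits.
Transmission delay = L/R = 4608 / 3750000000 = 0.0012288 ms.
Propagation delay = d/s = 260000 m / 200000000 m/s = 1.3 ms.
Plus processing delay 0.35 ms = 0.35 ms.
Total = 1.65 ms.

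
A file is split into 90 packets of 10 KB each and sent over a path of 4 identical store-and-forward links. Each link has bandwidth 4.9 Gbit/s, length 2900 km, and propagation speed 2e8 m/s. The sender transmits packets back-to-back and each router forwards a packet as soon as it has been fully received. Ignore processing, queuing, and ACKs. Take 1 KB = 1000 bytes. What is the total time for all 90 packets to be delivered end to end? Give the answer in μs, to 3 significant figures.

59500 μs

Per-hop transmission t_tx = L/R = 80000/4900000000 = 16.3265 μs.
Per-hop propagation t_prop = 2900000/200000000 = 14500 μs.
Pipeline fill: first packet needs 4·t_tx to clear all hops; remaining 89 packets each add one t_tx.
Total = (4+90-1)·t_tx + 4·t_prop = 93·16.3265 + 4·14500 = 59500 μs.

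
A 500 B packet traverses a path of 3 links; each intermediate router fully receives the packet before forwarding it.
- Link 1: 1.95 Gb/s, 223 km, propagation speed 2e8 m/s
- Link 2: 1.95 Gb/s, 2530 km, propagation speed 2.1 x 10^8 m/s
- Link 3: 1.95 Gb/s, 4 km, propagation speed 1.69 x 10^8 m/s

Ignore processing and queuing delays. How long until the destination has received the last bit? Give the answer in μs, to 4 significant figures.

L = 500 × 8 = 4000 bits.
Transmission delay per hop = L/R = 4000/1950000000 = 2.05128 μs; 3 hops → 6.15385 μs.
Propagation delays (d/s per hop): 1115, 12047.6, 23.6686 μs; sum = 13186.3 μs.
End-to-end = 13190 μs.

13190 μs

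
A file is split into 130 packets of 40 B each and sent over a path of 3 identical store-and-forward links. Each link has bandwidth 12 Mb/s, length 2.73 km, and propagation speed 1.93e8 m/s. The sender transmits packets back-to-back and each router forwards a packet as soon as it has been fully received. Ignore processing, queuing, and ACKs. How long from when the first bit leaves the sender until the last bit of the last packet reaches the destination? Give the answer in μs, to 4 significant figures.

3562 μs

Per-hop transmission t_tx = L/R = 320/12000000 = 26.6667 μs.
Per-hop propagation t_prop = 2730/193000000 = 14.1451 μs.
Pipeline fill: first packet needs 3·t_tx to clear all hops; remaining 129 packets each add one t_tx.
Total = (3+130-1)·t_tx + 3·t_prop = 132·26.6667 + 3·14.1451 = 3562 μs.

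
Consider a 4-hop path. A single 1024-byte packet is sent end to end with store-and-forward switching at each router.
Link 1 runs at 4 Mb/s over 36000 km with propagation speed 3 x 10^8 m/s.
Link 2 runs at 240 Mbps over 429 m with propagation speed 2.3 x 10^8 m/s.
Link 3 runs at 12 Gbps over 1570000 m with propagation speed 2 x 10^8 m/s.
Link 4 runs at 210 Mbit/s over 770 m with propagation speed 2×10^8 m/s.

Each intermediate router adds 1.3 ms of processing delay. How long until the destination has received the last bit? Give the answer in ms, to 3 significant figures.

134 ms

L = 1024 × 8 = 8192 bits.
Transmission delays (L/R per hop): 2.048, 0.0341333, 0.000682667, 0.0390095 ms; sum = 2.12183 ms.
Propagation delays (d/s per hop): 120, 0.00186522, 7.85, 0.00385 ms; sum = 127.856 ms.
Processing at 3 router(s): 3 × 1.3 ms = 3.9 ms.
End-to-end = 134 ms.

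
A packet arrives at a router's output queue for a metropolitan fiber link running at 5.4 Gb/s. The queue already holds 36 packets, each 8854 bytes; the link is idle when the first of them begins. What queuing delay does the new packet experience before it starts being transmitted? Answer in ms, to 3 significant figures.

Each queued packet: L/R = 70832/5400000000 = 0.013117 ms.
36 queued → 0.472213 ms.
Queuing delay = 0.472 ms.

0.472 ms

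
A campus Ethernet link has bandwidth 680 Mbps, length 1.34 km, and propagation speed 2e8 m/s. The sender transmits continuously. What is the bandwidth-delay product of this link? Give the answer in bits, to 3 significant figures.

Propagation delay = 1340 / 200000000 = 6.7e-06 s.
BDP = R × t_prop = 680000000 × 6.7e-06 = 4556 bits.

4560 bits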